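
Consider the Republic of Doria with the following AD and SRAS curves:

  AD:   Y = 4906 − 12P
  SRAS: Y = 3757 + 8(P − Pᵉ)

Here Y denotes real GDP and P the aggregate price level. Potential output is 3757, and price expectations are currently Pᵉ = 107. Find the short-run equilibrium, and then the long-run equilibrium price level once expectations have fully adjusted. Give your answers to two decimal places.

Short run: P = 100.25, Y = 3703.00. Long run: P = 95.75.

Short run: with Pᵉ = 107, SRAS is Y = 2901 + 8P. Setting AD = SRAS gives 2005 = 20P, so P = 100.25 and Y = 4906 − 12P = 3703.00.
Output 3703.00 is below potential 3757, so over time expected prices fall and SRAS shifts right until Y returns to 3757.
Long run: Y = 3757 on the AD curve gives 3757 = 4906 − 12P, so P = 95.75.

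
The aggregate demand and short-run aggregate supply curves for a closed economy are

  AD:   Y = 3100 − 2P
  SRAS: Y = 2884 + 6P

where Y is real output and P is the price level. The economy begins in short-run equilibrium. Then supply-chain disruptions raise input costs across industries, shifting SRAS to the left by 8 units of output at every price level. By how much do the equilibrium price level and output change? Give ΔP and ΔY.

ΔP = +1, ΔY = -2

This is a negative supply shock: SRAS shifts left.
New SRAS: Y = 2876 + 6P.
Set AD = SRAS: 3100 − 2P = 2876 + 6P, so 224 = 8P and P = 28.
Y = 3100 − 2·28 = 3044.
Initially P = 27, Y = 3046, so ΔP = +1 and ΔY = -2.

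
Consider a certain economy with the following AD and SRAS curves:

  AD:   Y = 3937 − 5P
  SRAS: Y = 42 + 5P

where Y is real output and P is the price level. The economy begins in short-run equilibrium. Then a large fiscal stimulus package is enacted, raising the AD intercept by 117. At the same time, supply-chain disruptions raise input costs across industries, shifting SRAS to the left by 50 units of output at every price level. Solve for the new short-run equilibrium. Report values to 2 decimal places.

P = 406.20, Y = 2023.00

After both shocks: AD is Y = 4054 − 5P and SRAS is Y = 5P − 8.
Setting them equal: 4062 = 10P, so P = 406.20.
Substituting into AD, Y = 2023.00.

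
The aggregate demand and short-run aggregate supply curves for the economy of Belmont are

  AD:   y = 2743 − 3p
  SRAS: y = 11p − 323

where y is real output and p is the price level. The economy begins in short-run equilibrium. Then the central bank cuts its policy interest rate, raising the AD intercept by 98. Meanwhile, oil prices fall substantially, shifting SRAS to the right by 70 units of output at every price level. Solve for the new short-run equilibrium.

After both shocks: AD is y = 2841 − 3p and SRAS is y = 11p − 253.
Setting them equal: 3094 = 14p, so p = 221.
y = 2841 − 3·221 = 2178.

p = 221, y = 2178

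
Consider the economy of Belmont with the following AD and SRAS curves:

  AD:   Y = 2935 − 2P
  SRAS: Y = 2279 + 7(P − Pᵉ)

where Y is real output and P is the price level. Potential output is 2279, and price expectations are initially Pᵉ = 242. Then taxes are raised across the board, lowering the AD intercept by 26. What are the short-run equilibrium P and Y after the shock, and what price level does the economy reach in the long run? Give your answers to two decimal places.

Short run: P = 258.22, Y = 2392.56. Long run: P = 315.00.

AD shifts left: new AD is Y = 2909 − 2P. With Pᵉ = 242, SRAS is Y = 585 + 7P.
Short run: 2909 − 2P = 585 + 7P gives 2324 = 9P, so P = 258.22 and Y = 2909 − 2P = 2392.56.
Y = 2392.56 is above potential 2279; expectations adjust and SRAS shifts left until Y = 2279.
Long run: on the new AD curve, 2279 = 2909 − 2P gives P = 315.00.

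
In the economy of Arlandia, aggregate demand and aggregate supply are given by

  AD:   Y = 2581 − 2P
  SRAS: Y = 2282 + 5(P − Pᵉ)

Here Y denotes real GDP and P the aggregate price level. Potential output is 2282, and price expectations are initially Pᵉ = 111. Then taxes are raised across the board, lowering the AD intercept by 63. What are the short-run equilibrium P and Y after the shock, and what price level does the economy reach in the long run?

Short run: P = 113, Y = 2292. Long run: P = 118.

AD shifts left: new AD is Y = 2518 − 2P. With Pᵉ = 111, SRAS is Y = 1727 + 5P.
Short run: 2518 − 2P = 1727 + 5P gives 791 = 7P, so P = 113 and Y = 2518 − 2·113 = 2292.
Y = 2292 is above potential 2282; expectations adjust and SRAS shifts left until Y = 2282.
Long run: on the new AD curve, 2282 = 2518 − 2P gives P = 118.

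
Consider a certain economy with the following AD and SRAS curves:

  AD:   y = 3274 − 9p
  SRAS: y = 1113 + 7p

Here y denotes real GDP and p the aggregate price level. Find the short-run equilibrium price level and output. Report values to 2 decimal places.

p = 135.06, y = 2058.44

Set AD = SRAS: 3274 − 9p = 1113 + 7p, so 2161 = 16p and p = 135.06.
Substituting into AD, y = 3274 − 9p = 2058.44.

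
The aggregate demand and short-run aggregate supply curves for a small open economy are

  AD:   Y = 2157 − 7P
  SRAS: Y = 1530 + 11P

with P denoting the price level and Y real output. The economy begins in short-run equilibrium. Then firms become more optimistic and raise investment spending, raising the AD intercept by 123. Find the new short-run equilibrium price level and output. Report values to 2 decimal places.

P = 41.67, Y = 1988.33

This is a positive demand shock: AD shifts right.
New AD: Y = 2280 − 7P.
Set AD = SRAS: 2280 − 7P = 1530 + 11P, so 750 = 18P and P = 41.67.
Substituting into AD, Y = 1988.33.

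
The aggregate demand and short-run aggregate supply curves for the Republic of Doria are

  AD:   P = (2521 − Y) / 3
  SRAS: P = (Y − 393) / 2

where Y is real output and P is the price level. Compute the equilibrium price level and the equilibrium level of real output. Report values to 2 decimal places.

P = 425.60, Y = 1244.20

Rearrange AD to Y = 2521 − 3P.
Rearrange SRAS to Y = 393 + 2P.
Set AD = SRAS: 2521 − 3P = 393 + 2P, so 2128 = 5P and P = 425.60.
Substituting into AD, Y = 2521 − 3P = 1244.20.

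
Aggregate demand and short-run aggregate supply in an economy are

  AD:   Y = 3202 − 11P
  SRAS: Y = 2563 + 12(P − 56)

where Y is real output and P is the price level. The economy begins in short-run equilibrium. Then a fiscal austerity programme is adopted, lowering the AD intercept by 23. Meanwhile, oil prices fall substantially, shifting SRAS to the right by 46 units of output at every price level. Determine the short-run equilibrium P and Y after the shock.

After both shocks: AD is Y = 3179 − 11P and SRAS is Y = 1937 + 12P.
Setting them equal: 1242 = 23P, so P = 54.
Y = 3179 − 11·54 = 2585.

P = 54, Y = 2585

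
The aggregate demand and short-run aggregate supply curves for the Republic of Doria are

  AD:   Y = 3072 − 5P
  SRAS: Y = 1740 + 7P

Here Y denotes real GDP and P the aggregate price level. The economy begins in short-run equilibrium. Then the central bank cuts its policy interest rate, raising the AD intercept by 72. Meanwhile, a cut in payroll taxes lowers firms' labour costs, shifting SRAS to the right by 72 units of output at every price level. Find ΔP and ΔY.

ΔP = +0, ΔY = +72

After both shocks: AD is Y = 3144 − 5P and SRAS is Y = 1812 + 7P.
Setting them equal: 1332 = 12P, so P = 111.
Y = 3144 − 5·111 = 2589.
Initially P = 111, Y = 2517, so ΔP = +0 and ΔY = +72.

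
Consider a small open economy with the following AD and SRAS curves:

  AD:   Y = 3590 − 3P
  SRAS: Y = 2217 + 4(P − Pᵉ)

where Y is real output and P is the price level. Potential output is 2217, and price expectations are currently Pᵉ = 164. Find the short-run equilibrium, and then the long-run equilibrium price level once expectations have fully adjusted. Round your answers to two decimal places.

Short run: P = 289.86, Y = 2720.43. Long run: P = 457.67.

Short run: with Pᵉ = 164, SRAS is Y = 1561 + 4P. Setting AD = SRAS gives 2029 = 7P, so P = 289.86 and Y = 3590 − 3P = 2720.43.
Output 2720.43 is above potential 2217, so over time expected prices rise and SRAS shifts left until Y returns to 2217.
Long run: Y = 2217 on the AD curve gives 2217 = 3590 − 3P, so P = 457.67.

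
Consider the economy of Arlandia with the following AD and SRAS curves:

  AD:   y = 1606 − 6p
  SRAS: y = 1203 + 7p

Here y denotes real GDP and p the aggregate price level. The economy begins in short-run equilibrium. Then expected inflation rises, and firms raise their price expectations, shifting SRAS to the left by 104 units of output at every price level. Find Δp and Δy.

Δp = +8, Δy = -48

This is a negative supply shock: SRAS shifts left.
New SRAS: y = 1099 + 7p.
Set AD = SRAS: 1606 − 6p = 1099 + 7p, so 507 = 13p and p = 39.
y = 1606 − 6·39 = 1372.
Initially p = 31, y = 1420, so Δp = +8 and Δy = -48.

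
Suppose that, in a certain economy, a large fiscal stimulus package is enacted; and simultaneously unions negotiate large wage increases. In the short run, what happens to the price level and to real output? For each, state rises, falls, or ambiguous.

The first event is a positive demand shock: AD shifts right, which by itself pushes P up and Y up.
The second is an adverse supply shock: SRAS shifts left, which by itself pushes P up and Y down.
Both shocks push P up, so P rises. The two shocks push Y in opposite directions, so the effect on Y is ambiguous.

Price level: rises; output: ambiguous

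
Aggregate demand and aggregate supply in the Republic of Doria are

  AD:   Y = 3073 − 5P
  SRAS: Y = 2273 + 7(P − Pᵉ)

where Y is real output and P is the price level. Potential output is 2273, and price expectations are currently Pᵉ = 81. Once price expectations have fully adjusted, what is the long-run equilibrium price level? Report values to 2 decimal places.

Long-run P = 160.00

Short run: with Pᵉ = 81, SRAS is Y = 1706 + 7P. Setting AD = SRAS gives 1367 = 12P, so P = 113.92 and Y = 3073 − 5P = 2503.42.
Output 2503.42 is above potential 2273, so over time expected prices rise and SRAS shifts left until Y returns to 2273.
Long run: Y = 2273 on the AD curve gives 2273 = 3073 − 5P, so P = 160.00.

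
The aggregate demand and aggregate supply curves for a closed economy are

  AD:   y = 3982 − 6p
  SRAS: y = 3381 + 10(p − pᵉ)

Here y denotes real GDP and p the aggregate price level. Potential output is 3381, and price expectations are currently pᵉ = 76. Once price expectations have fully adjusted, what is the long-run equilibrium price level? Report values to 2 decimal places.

Short run: with pᵉ = 76, SRAS is y = 2621 + 10p. Setting AD = SRAS gives 1361 = 16p, so p = 85.06 and y = 3982 − 6p = 3471.63.
Output 3471.63 is above potential 3381, so over time expected prices rise and SRAS shifts left until y returns to 3381.
Long run: y = 3381 on the AD curve gives 3381 = 3982 − 6p, so p = 100.17.

Long-run p = 100.17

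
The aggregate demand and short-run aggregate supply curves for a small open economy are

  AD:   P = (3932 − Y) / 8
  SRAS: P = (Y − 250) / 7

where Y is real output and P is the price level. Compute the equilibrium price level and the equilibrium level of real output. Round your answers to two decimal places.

P = 245.47, Y = 1968.27

Rearrange AD to Y = 3932 − 8P.
Rearrange SRAS to Y = 250 + 7P.
Set AD = SRAS: 3932 − 8P = 250 + 7P, so 3682 = 15P and P = 245.47.
Substituting into AD, Y = 3932 − 8P = 1968.27.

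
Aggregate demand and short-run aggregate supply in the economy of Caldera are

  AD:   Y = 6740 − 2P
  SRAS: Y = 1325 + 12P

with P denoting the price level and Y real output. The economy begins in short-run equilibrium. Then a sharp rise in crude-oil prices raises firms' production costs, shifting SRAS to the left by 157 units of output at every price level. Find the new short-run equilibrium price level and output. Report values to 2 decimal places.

P = 398.00, Y = 5944.00

This is a negative supply shock: SRAS shifts left.
New SRAS: Y = 1168 + 12P.
Set AD = SRAS: 6740 − 2P = 1168 + 12P, so 5572 = 14P and P = 398.00.
Substituting into AD, Y = 5944.00.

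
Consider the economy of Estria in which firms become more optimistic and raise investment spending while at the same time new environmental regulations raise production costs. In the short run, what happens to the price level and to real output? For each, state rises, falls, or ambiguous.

The first event is a positive demand shock: AD shifts right, which by itself pushes P up and Y up.
The second is an adverse supply shock: SRAS shifts left, which by itself pushes P up and Y down.
Both shocks push P up, so P rises. The two shocks push Y in opposite directions, so the effect on Y is ambiguous.

Price level: rises; output: ambiguous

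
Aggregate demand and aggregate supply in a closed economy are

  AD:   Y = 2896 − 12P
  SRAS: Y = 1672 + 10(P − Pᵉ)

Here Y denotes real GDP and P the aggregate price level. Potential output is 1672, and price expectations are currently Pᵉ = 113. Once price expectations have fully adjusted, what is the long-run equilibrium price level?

Short run: with Pᵉ = 113, SRAS is Y = 542 + 10P. Setting AD = SRAS gives 2354 = 22P, so P = 107 and Y = 2896 − 12·107 = 1612.
Output 1612 is below potential 1672, so over time expected prices fall and SRAS shifts right until Y returns to 1672.
Long run: Y = 1672 on the AD curve gives 1672 = 2896 − 12P, so P = 102.

Long-run P = 102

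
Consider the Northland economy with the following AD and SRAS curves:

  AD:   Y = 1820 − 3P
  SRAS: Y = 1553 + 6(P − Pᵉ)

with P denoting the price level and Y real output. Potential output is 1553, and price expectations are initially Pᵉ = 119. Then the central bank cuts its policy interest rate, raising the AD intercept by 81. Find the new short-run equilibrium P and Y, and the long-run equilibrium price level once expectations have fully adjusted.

Short run: P = 118, Y = 1547. Long run: P = 116.

AD shifts right: new AD is Y = 1901 − 3P. With Pᵉ = 119, SRAS is Y = 839 + 6P.
Short run: 1901 − 3P = 839 + 6P gives 1062 = 9P, so P = 118 and Y = 1901 − 3·118 = 1547.
Y = 1547 is below potential 1553; expectations adjust and SRAS shifts right until Y = 1553.
Long run: on the new AD curve, 1553 = 1901 − 3P gives P = 116.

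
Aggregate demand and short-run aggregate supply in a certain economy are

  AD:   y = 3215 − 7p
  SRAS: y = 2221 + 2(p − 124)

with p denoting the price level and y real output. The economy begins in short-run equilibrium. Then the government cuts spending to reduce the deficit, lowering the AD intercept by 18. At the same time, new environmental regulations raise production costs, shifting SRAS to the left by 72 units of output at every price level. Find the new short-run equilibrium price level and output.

After both shocks: AD is y = 3197 − 7p and SRAS is y = 1901 + 2p.
Setting them equal: 1296 = 9p, so p = 144.
y = 3197 − 7·144 = 2189.

p = 144, y = 2189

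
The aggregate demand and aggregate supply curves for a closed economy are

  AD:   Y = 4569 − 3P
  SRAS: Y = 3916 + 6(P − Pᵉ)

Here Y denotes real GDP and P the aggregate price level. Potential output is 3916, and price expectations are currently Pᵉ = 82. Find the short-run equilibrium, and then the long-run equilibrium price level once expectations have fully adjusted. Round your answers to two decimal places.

Short run: P = 127.22, Y = 4187.33. Long run: P = 217.67.

Short run: with Pᵉ = 82, SRAS is Y = 3424 + 6P. Setting AD = SRAS gives 1145 = 9P, so P = 127.22 and Y = 4569 − 3P = 4187.33.
Output 4187.33 is above potential 3916, so over time expected prices rise and SRAS shifts left until Y returns to 3916.
Long run: Y = 3916 on the AD curve gives 3916 = 4569 − 3P, so P = 217.67.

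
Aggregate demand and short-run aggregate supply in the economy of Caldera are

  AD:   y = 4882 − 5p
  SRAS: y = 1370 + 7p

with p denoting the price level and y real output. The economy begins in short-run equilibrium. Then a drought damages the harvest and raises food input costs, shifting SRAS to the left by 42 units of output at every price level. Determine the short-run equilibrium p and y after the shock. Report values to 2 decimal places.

This is a negative supply shock: SRAS shifts left.
New SRAS: y = 1328 + 7p.
Set AD = SRAS: 4882 − 5p = 1328 + 7p, so 3554 = 12p and p = 296.17.
Substituting into AD, y = 3401.17.

p = 296.17, y = 3401.17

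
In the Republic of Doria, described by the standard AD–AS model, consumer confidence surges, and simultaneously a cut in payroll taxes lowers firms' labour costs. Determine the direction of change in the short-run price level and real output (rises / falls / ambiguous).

Price level: ambiguous; output: rises

The first event is a positive demand shock: AD shifts right, which by itself pushes P up and Y up.
The second is a favourable supply shock: SRAS shifts right, which by itself pushes P down and Y up.
The two shocks push P in opposite directions, so the effect on P is ambiguous. Both shocks push Y up, so Y rises.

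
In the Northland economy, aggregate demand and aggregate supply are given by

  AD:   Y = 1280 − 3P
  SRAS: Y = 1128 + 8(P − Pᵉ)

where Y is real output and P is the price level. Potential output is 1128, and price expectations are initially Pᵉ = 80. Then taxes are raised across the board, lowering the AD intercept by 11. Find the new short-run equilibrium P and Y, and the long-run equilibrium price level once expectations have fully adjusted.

Short run: P = 71, Y = 1056. Long run: P = 47.

AD shifts left: new AD is Y = 1269 − 3P. With Pᵉ = 80, SRAS is Y = 488 + 8P.
Short run: 1269 − 3P = 488 + 8P gives 781 = 11P, so P = 71 and Y = 1269 − 3·71 = 1056.
Y = 1056 is below potential 1128; expectations adjust and SRAS shifts right until Y = 1128.
Long run: on the new AD curve, 1128 = 1269 − 3P gives P = 47.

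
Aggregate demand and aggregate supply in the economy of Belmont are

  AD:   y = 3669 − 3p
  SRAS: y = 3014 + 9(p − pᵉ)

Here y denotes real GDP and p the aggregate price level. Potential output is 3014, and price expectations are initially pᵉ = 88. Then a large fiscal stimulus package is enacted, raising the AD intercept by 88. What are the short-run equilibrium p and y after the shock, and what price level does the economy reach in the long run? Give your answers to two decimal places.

Short run: p = 127.92, y = 3373.25. Long run: p = 247.67.

AD shifts right: new AD is y = 3757 − 3p. With pᵉ = 88, SRAS is y = 2222 + 9p.
Short run: 3757 − 3p = 2222 + 9p gives 1535 = 12p, so p = 127.92 and y = 3757 − 3p = 3373.25.
y = 3373.25 is above potential 3014; expectations adjust and SRAS shifts left until y = 3014.
Long run: on the new AD curve, 3014 = 3757 − 3p gives p = 247.67.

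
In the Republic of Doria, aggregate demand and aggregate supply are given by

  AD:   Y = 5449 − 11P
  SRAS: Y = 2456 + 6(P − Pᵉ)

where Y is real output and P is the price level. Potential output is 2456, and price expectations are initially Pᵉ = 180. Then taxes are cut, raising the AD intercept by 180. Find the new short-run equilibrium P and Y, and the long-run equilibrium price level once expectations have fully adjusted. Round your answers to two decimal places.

Short run: P = 250.18, Y = 2877.06. Long run: P = 288.45.

AD shifts right: new AD is Y = 5629 − 11P. With Pᵉ = 180, SRAS is Y = 1376 + 6P.
Short run: 5629 − 11P = 1376 + 6P gives 4253 = 17P, so P = 250.18 and Y = 5629 − 11P = 2877.06.
Y = 2877.06 is above potential 2456; expectations adjust and SRAS shifts left until Y = 2456.
Long run: on the new AD curve, 2456 = 5629 − 11P gives P = 288.45.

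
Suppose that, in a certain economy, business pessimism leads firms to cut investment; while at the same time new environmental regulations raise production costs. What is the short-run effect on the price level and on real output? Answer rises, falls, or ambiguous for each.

The first event is a negative demand shock: AD shifts left, which by itself pushes P down and Y down.
The second is an adverse supply shock: SRAS shifts left, which by itself pushes P up and Y down.
The two shocks push P in opposite directions, so the effect on P is ambiguous. Both shocks push Y down, so Y falls.

Price level: ambiguous; output: falls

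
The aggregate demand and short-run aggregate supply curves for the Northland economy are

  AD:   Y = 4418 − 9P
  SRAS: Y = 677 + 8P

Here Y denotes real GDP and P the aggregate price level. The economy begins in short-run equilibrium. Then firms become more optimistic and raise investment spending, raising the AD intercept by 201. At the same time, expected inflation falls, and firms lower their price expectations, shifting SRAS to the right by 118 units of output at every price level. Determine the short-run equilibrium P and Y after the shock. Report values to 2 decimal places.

After both shocks: AD is Y = 4619 − 9P and SRAS is Y = 795 + 8P.
Setting them equal: 3824 = 17P, so P = 224.94.
Substituting into AD, Y = 2594.53.

P = 224.94, Y = 2594.53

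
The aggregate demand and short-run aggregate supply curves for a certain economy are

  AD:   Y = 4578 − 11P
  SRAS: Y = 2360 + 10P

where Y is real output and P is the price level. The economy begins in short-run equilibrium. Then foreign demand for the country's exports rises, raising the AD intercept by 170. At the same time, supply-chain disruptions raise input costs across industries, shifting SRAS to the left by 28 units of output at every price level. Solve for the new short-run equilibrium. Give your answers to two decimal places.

P = 115.05, Y = 3482.48

After both shocks: AD is Y = 4748 − 11P and SRAS is Y = 2332 + 10P.
Setting them equal: 2416 = 21P, so P = 115.05.
Substituting into AD, Y = 3482.48.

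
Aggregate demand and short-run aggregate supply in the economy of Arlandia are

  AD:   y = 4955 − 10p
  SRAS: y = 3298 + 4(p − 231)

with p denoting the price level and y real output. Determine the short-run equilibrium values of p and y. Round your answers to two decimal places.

p = 184.36, y = 3111.43

Write SRAS as y = 3298 + 4p − 924 = 2374 + 4p.
Set AD = SRAS: 4955 − 10p = 2374 + 4p, so 2581 = 14p and p = 184.36.
Substituting into AD, y = 4955 − 10p = 3111.43.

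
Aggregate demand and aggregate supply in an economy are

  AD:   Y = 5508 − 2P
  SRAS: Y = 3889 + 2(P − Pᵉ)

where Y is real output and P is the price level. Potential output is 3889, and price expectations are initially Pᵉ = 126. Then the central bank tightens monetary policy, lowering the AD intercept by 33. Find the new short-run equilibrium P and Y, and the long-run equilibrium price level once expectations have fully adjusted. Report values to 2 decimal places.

AD shifts left: new AD is Y = 5475 − 2P. With Pᵉ = 126, SRAS is Y = 3637 + 2P.
Short run: 5475 − 2P = 3637 + 2P gives 1838 = 4P, so P = 459.50 and Y = 5475 − 2P = 4556.00.
Y = 4556.00 is above potential 3889; expectations adjust and SRAS shifts left until Y = 3889.
Long run: on the new AD curve, 3889 = 5475 − 2P gives P = 793.00.

Short run: P = 459.50, Y = 4556.00. Long run: P = 793.00.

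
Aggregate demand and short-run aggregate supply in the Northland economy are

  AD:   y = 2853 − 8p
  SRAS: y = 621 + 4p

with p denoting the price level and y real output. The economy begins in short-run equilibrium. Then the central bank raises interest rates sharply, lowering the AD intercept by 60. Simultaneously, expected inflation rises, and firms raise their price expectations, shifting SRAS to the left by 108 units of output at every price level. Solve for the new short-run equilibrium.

p = 190, y = 1273

After both shocks: AD is y = 2793 − 8p and SRAS is y = 513 + 4p.
Setting them equal: 2280 = 12p, so p = 190.
y = 2793 − 8·190 = 1273.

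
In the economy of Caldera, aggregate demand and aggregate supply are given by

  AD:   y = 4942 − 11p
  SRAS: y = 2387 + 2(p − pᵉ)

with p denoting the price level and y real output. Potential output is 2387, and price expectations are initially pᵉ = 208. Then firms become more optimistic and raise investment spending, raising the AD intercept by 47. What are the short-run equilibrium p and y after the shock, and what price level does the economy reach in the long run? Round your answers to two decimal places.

AD shifts right: new AD is y = 4989 − 11p. With pᵉ = 208, SRAS is y = 1971 + 2p.
Short run: 4989 − 11p = 1971 + 2p gives 3018 = 13p, so p = 232.15 and y = 4989 − 11p = 2435.31.
y = 2435.31 is above potential 2387; expectations adjust and SRAS shifts left until y = 2387.
Long run: on the new AD curve, 2387 = 4989 − 11p gives p = 236.55.

Short run: p = 232.15, y = 2435.31. Long run: p = 236.55.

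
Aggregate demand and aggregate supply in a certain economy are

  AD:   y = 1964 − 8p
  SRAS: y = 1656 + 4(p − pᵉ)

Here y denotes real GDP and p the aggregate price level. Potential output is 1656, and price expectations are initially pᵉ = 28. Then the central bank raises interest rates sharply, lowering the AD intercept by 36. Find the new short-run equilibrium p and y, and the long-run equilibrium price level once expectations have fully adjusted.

AD shifts left: new AD is y = 1928 − 8p. With pᵉ = 28, SRAS is y = 1544 + 4p.
Short run: 1928 − 8p = 1544 + 4p gives 384 = 12p, so p = 32 and y = 1928 − 8·32 = 1672.
y = 1672 is above potential 1656; expectations adjust and SRAS shifts left until y = 1656.
Long run: on the new AD curve, 1656 = 1928 − 8p gives p = 34.

Short run: p = 32, y = 1672. Long run: p = 34.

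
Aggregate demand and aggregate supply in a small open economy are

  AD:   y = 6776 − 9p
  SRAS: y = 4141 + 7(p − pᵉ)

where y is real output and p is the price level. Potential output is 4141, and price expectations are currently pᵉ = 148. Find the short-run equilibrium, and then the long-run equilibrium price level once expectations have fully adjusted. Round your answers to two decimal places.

Short run: with pᵉ = 148, SRAS is y = 3105 + 7p. Setting AD = SRAS gives 3671 = 16p, so p = 229.44 and y = 6776 − 9p = 4711.06.
Output 4711.06 is above potential 4141, so over time expected prices rise and SRAS shifts left until y returns to 4141.
Long run: y = 4141 on the AD curve gives 4141 = 6776 − 9p, so p = 292.78.

Short run: p = 229.44, y = 4711.06. Long run: p = 292.78.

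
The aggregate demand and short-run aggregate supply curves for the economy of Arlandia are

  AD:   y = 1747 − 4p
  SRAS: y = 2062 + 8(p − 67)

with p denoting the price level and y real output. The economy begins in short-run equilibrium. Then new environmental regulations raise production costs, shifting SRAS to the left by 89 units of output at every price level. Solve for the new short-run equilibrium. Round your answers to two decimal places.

p = 25.83, y = 1643.67

This is a negative supply shock: SRAS shifts left.
New SRAS: y = 1437 + 8p.
Set AD = SRAS: 1747 − 4p = 1437 + 8p, so 310 = 12p and p = 25.83.
Substituting into AD, y = 1643.67.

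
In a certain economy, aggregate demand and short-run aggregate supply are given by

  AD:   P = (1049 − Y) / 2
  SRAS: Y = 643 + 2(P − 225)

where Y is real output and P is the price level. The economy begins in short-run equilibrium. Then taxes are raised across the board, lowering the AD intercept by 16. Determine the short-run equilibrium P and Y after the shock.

P = 210, Y = 613

This is a negative demand shock: AD shifts left.
New AD: Y = 1033 − 2P.
SRAS can be written Y = 193 + 2P.
Set AD = SRAS: 1033 − 2P = 193 + 2P, so 840 = 4P and P = 210.
Y = 1033 − 2·210 = 613.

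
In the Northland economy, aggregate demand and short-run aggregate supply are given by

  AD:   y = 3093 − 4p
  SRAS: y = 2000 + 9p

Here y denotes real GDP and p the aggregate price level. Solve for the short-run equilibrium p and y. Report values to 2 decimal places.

p = 84.08, y = 2756.69

Set AD = SRAS: 3093 − 4p = 2000 + 9p, so 1093 = 13p and p = 84.08.
Substituting into AD, y = 3093 − 4p = 2756.69.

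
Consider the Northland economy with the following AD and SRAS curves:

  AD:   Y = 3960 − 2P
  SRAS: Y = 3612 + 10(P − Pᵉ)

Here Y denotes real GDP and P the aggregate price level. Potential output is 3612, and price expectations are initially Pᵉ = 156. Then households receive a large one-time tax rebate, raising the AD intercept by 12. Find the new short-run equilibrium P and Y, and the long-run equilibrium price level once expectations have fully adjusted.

AD shifts right: new AD is Y = 3972 − 2P. With Pᵉ = 156, SRAS is Y = 2052 + 10P.
Short run: 3972 − 2P = 2052 + 10P gives 1920 = 12P, so P = 160 and Y = 3972 − 2·160 = 3652.
Y = 3652 is above potential 3612; expectations adjust and SRAS shifts left until Y = 3612.
Long run: on the new AD curve, 3612 = 3972 − 2P gives P = 180.

Short run: P = 160, Y = 3652. Long run: P = 180.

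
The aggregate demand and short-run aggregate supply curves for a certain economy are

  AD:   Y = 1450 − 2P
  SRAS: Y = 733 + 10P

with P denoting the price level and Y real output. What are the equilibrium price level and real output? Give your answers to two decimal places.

P = 59.75, Y = 1330.50

Set AD = SRAS: 1450 − 2P = 733 + 10P, so 717 = 12P and P = 59.75.
Substituting into AD, Y = 1450 − 2P = 1330.50.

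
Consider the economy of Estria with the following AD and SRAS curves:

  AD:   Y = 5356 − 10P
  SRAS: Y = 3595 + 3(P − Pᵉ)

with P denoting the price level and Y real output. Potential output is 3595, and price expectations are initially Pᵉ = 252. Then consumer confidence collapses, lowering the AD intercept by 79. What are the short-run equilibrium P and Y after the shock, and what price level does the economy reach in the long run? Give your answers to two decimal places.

Short run: P = 187.54, Y = 3401.62. Long run: P = 168.20.

AD shifts left: new AD is Y = 5277 − 10P. With Pᵉ = 252, SRAS is Y = 2839 + 3P.
Short run: 5277 − 10P = 2839 + 3P gives 2438 = 13P, so P = 187.54 and Y = 5277 − 10P = 3401.62.
Y = 3401.62 is below potential 3595; expectations adjust and SRAS shifts right until Y = 3595.
Long run: on the new AD curve, 3595 = 5277 − 10P gives P = 168.20.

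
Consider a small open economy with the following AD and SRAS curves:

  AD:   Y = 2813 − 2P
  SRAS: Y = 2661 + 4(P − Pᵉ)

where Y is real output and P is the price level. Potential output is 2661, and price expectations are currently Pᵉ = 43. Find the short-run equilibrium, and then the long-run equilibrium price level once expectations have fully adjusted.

Short run: P = 54, Y = 2705. Long run: P = 76.

Short run: with Pᵉ = 43, SRAS is Y = 2489 + 4P. Setting AD = SRAS gives 324 = 6P, so P = 54 and Y = 2813 − 2·54 = 2705.
Output 2705 is above potential 2661, so over time expected prices rise and SRAS shifts left until Y returns to 2661.
Long run: Y = 2661 on the AD curve gives 2661 = 2813 − 2P, so P = 76.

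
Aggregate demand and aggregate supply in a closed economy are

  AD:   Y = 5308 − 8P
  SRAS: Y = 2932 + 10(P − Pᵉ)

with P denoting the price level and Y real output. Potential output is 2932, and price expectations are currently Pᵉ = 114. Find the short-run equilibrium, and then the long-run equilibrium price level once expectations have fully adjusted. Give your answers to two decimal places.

Short run: P = 195.33, Y = 3745.33. Long run: P = 297.00.

Short run: with Pᵉ = 114, SRAS is Y = 1792 + 10P. Setting AD = SRAS gives 3516 = 18P, so P = 195.33 and Y = 5308 − 8P = 3745.33.
Output 3745.33 is above potential 2932, so over time expected prices rise and SRAS shifts left until Y returns to 2932.
Long run: Y = 2932 on the AD curve gives 2932 = 5308 − 8P, so P = 297.00.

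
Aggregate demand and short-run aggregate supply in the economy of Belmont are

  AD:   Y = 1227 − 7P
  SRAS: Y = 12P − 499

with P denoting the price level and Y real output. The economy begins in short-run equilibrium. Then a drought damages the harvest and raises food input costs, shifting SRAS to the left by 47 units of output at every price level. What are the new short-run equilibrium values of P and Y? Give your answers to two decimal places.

P = 93.32, Y = 573.79

This is a negative supply shock: SRAS shifts left.
New SRAS: Y = 12P − 546.
Set AD = SRAS: 1227 − 7P = 12P − 546, so 1773 = 19P and P = 93.32.
Substituting into AD, Y = 573.79.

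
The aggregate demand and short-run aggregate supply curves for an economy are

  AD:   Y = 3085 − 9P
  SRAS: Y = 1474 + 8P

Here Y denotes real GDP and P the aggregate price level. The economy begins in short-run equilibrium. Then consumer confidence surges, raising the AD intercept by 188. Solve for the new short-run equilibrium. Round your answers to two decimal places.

P = 105.82, Y = 2320.59

This is a positive demand shock: AD shifts right.
New AD: Y = 3273 − 9P.
Set AD = SRAS: 3273 − 9P = 1474 + 8P, so 1799 = 17P and P = 105.82.
Substituting into AD, Y = 2320.59.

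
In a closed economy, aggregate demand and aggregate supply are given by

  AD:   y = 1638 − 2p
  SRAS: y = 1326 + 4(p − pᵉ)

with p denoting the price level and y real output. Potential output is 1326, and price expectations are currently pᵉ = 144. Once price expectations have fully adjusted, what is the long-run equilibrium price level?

Long-run p = 156

Short run: with pᵉ = 144, SRAS is y = 750 + 4p. Setting AD = SRAS gives 888 = 6p, so p = 148 and y = 1638 − 2·148 = 1342.
Output 1342 is above potential 1326, so over time expected prices rise and SRAS shifts left until y returns to 1326.
Long run: y = 1326 on the AD curve gives 1326 = 1638 − 2p, so p = 156.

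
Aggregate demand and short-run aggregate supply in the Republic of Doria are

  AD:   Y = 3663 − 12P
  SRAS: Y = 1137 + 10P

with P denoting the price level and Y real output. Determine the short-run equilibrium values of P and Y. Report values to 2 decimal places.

P = 114.82, Y = 2285.18

Set AD = SRAS: 3663 − 12P = 1137 + 10P, so 2526 = 22P and P = 114.82.
Substituting into AD, Y = 3663 − 12P = 2285.18.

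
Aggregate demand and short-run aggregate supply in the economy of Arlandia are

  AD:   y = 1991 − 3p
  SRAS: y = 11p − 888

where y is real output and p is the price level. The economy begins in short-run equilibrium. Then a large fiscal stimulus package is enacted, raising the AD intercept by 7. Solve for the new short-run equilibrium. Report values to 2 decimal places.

This is a positive demand shock: AD shifts right.
New AD: y = 1998 − 3p.
Set AD = SRAS: 1998 − 3p = 11p − 888, so 2886 = 14p and p = 206.14.
Substituting into AD, y = 1379.57.

p = 206.14, y = 1379.57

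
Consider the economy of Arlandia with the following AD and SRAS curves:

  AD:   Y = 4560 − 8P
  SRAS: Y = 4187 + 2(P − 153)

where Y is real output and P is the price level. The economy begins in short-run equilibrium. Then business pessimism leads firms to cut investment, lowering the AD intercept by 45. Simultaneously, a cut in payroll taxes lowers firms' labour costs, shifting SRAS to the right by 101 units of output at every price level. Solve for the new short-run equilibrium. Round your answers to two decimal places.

After both shocks: AD is Y = 4515 − 8P and SRAS is Y = 3982 + 2P.
Setting them equal: 533 = 10P, so P = 53.30.
Substituting into AD, Y = 4088.60.

P = 53.30, Y = 4088.60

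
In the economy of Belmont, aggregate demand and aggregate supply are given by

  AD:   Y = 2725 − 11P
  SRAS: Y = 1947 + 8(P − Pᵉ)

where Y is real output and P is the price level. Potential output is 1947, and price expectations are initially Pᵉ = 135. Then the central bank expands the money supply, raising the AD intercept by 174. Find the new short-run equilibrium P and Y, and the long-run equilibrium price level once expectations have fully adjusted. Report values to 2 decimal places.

AD shifts right: new AD is Y = 2899 − 11P. With Pᵉ = 135, SRAS is Y = 867 + 8P.
Short run: 2899 − 11P = 867 + 8P gives 2032 = 19P, so P = 106.95 and Y = 2899 − 11P = 1722.58.
Y = 1722.58 is below potential 1947; expectations adjust and SRAS shifts right until Y = 1947.
Long run: on the new AD curve, 1947 = 2899 − 11P gives P = 86.55.

Short run: P = 106.95, Y = 1722.58. Long run: P = 86.55.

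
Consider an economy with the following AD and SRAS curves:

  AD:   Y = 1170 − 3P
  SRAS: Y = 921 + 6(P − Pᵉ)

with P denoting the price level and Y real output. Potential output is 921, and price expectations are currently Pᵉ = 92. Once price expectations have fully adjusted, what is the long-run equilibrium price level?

Short run: with Pᵉ = 92, SRAS is Y = 369 + 6P. Setting AD = SRAS gives 801 = 9P, so P = 89 and Y = 1170 − 3·89 = 903.
Output 903 is below potential 921, so over time expected prices fall and SRAS shifts right until Y returns to 921.
Long run: Y = 921 on the AD curve gives 921 = 1170 − 3P, so P = 83.

Long-run P = 83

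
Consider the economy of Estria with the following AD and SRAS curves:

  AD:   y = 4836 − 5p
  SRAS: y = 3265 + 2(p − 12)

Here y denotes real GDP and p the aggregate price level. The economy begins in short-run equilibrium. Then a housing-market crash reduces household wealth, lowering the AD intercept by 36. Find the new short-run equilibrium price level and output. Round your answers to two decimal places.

p = 222.71, y = 3686.43

This is a negative demand shock: AD shifts left.
New AD: y = 4800 − 5p.
SRAS can be written y = 3241 + 2p.
Set AD = SRAS: 4800 − 5p = 3241 + 2p, so 1559 = 7p and p = 222.71.
Substituting into AD, y = 3686.43.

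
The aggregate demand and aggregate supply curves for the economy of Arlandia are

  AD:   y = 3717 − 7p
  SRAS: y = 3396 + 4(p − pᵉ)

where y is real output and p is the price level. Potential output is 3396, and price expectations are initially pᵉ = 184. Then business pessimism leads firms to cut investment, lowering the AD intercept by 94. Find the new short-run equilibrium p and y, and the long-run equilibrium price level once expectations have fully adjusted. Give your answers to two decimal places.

AD shifts left: new AD is y = 3623 − 7p. With pᵉ = 184, SRAS is y = 2660 + 4p.
Short run: 3623 − 7p = 2660 + 4p gives 963 = 11p, so p = 87.55 and y = 3623 − 7p = 3010.18.
y = 3010.18 is below potential 3396; expectations adjust and SRAS shifts right until y = 3396.
Long run: on the new AD curve, 3396 = 3623 − 7p gives p = 32.43.

Short run: p = 87.55, y = 3010.18. Long run: p = 32.43.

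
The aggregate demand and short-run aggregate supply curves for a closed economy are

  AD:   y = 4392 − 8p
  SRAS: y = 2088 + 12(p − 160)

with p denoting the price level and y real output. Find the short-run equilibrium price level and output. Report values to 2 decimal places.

Write SRAS as y = 2088 + 12p − 1920 = 168 + 12p.
Set AD = SRAS: 4392 − 8p = 168 + 12p, so 4224 = 20p and p = 211.20.
Substituting into AD, y = 4392 − 8p = 2702.40.

p = 211.20, y = 2702.40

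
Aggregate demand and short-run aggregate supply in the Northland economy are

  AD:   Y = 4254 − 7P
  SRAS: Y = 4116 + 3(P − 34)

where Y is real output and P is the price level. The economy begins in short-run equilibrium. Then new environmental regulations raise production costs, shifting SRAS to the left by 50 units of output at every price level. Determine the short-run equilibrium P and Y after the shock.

P = 29, Y = 4051

This is a negative supply shock: SRAS shifts left.
New SRAS: Y = 3964 + 3P.
Set AD = SRAS: 4254 − 7P = 3964 + 3P, so 290 = 10P and P = 29.
Y = 4254 − 7·29 = 4051.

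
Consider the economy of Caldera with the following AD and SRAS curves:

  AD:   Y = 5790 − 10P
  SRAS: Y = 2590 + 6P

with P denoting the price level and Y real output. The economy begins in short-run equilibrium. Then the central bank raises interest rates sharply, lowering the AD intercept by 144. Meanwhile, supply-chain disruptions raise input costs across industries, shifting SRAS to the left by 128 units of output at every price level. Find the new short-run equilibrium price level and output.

After both shocks: AD is Y = 5646 − 10P and SRAS is Y = 2462 + 6P.
Setting them equal: 3184 = 16P, so P = 199.
Y = 5646 − 10·199 = 3656.

P = 199, Y = 3656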